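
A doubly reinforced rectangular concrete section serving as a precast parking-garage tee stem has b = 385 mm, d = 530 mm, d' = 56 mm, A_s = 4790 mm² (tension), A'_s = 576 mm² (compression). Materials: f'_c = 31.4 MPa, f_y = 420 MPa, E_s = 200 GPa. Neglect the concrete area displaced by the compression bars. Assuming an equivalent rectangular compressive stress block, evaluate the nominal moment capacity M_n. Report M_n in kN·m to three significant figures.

M_n ≈ 900 kN·m

Assume both tension and compression steel yield.
Net tension couple steel: A_s − A'_s = 4214 mm².
a = (A_s − A'_s) f_y / (0.85 f'_c b) = 1769880/(0.85 × 31.4 × 385) = 172.24 mm.
c = a/β₁ = 172.24/0.826 = 208.52 mm; ε'_s = 0.003(c − d')/c = 0.0022 ≥ f_y/E_s = 0.0021, so compression steel does yield.
M_n = (A_s − A'_s) f_y (d − a/2) + A'_s f_y (d − d') = [1769880 × (530 − 86.12) + 241920 × (530 − 56)] × 10⁻⁶ = 785.61 + 114.67 = 900.28 kN·m.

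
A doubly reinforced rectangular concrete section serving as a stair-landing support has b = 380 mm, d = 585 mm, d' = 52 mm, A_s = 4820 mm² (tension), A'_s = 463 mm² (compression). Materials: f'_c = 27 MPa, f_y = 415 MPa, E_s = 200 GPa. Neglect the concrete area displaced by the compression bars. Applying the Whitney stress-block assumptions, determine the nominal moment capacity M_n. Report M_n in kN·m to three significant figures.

Assume both tension and compression steel yield.
Net tension couple steel: A_s − A'_s = 4357 mm².
a = (A_s − A'_s) f_y / (0.85 f'_c b) = 1808155/(0.85 × 27 × 380) = 207.33 mm.
c = a/β₁ = 207.33/0.85 = 243.92 mm; ε'_s = 0.003(c − d')/c = 0.0024 ≥ f_y/E_s = 0.0021, so compression steel does yield.
M_n = (A_s − A'_s) f_y (d − a/2) + A'_s f_y (d − d') = [1808155 × (585 − 103.665) + 192145 × (585 − 52)] × 10⁻⁶ = 870.33 + 102.41 = 972.74 kN·m.

M_n ≈ 973 kN·m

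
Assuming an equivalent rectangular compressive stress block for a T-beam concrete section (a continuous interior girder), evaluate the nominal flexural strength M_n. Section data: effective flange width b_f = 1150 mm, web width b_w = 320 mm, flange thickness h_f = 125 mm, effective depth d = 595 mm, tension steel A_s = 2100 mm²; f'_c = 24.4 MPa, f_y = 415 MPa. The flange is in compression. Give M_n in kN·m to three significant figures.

M_n ≈ 503 kN·m

Tension: T = A_s f_y = 2100 × 415 = 871500 N.
Try a within the flange: a = T/(0.85 f'_c b_f) = 871500/(0.85 × 24.4 × 1150) = 36.54 mm.
Since a = 36.54 ≤ h_f = 125 mm, the stress block lies entirely in the flange; analyse as a rectangular beam of width b_f.
M_n = T(d − a/2) = 871500 × (595 − 18.27) = 502.62 × 10⁶ N·mm.
M_n = 502.62 kN·m.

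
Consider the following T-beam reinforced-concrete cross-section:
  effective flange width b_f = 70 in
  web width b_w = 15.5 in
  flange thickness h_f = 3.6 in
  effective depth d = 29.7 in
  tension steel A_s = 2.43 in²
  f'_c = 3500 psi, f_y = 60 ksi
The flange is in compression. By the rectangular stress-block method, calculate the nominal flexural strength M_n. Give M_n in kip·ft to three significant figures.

M_n ≈ 357 kip·ft

Tension: T = A_s f_y = 2.43 × 60 = 145.8 kips.
Try a within the flange: a = T/(0.85 f'_c b_f) = 145.8/(0.85 × 3.5 × 70) = 0.700 in.
Since a = 0.700 ≤ h_f = 3.6 in, the stress block lies entirely in the flange; analyse as a rectangular beam of width b_f.
M_n = T(d − a/2) = 145.8 × (29.7 − 0.35) = 4279.2 kip·in.
M_n = 4279.2/12 = 356.60 kip·ft.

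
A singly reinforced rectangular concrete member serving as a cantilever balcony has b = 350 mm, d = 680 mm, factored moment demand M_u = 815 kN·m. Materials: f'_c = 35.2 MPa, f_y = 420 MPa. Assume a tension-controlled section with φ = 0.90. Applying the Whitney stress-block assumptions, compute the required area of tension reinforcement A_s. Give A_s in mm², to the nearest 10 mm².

M_n = M_u/φ = 815/0.90 = 905.556 kN·m.
With M_n = 0.85 f'_c a b (d − a/2), solve the quadratic for a:
a = d − √(d² − 2M_n/(0.85 f'_c b)) = 680 − √(680² − 2 × 905.556×10⁶/(0.85 × 35.2 × 350)) = 141.99 mm.
A_s = 0.85 f'_c a b / f_y = 0.85 × 35.2 × 141.99 × 350 / 420 = 3540.3 mm².

A_s ≈ 3540 mm²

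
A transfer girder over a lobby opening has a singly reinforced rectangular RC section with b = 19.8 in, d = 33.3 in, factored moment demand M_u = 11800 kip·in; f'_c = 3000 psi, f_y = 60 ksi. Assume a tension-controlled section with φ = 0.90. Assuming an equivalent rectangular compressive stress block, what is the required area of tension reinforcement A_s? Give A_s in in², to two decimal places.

M_n = M_u/φ = 11800/0.90 = 13111.1 kip·in.
From M_n = 0.85 f'_c a b (d − a/2):
a = d − √(d² − 2M_n/(0.85 f'_c b)) = 33.3 − √(33.3² − 2 × 13111.1/(0.85 × 3 × 19.8)) = 9.020 in.
A_s = 0.85 f'_c a b / f_y = 0.85 × 3 × 9.020 × 19.8 / 60 = 7.590 in².

A_s ≈ 7.59 in²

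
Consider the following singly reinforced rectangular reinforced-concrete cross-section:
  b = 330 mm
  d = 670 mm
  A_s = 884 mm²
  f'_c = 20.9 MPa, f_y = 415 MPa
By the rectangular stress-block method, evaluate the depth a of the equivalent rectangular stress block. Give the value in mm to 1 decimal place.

T = A_s f_y = 884 × 415 = 366860 N = 366.86 kN.
Setting C = 0.85 f'_c a b equal to T: a = 366860/(0.85 × 20.9 × 330) = 62.6 mm.

a ≈ 62.6 mm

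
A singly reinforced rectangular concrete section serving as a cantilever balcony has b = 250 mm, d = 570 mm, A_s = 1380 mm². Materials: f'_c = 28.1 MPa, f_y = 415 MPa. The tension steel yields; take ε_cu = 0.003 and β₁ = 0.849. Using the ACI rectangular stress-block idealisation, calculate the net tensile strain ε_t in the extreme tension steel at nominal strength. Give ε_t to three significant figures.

a = A_s f_y/(0.85 f'_c b) = 95.91 mm.
β₁ = 0.849, so c = a/β₁ = 95.91/0.849 = 112.97 mm.
From the linear strain diagram with ε_cu = 0.003: ε_t = 0.003 (d − c)/c = 0.003 × (570 − 112.97)/112.97 = 0.0121.
Since ε_t ≥ 0.005, the section is tension-controlled.

ε_t ≈ 0.0121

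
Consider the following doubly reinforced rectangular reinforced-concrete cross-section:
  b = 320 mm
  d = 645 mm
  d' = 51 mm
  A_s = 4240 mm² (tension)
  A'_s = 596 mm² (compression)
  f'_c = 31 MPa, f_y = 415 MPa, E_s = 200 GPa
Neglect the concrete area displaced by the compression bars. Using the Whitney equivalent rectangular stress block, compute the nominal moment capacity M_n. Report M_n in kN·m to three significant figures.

M_n ≈ 987 kN·m

Assume both tension and compression steel yield.
Net tension couple steel: A_s − A'_s = 3644 mm².
a = (A_s − A'_s) f_y / (0.85 f'_c b) = 1512260/(0.85 × 31 × 320) = 179.35 mm.
c = a/β₁ = 179.35/0.829 = 216.34 mm; ε'_s = 0.003(c − d')/c = 0.0023 ≥ f_y/E_s = 0.0021, so compression steel does yield.
M_n = (A_s − A'_s) f_y (d − a/2) + A'_s f_y (d − d') = [1512260 × (645 − 89.675) + 247340 × (645 − 51)] × 10⁻⁶ = 839.80 + 146.92 = 986.72 kN·m.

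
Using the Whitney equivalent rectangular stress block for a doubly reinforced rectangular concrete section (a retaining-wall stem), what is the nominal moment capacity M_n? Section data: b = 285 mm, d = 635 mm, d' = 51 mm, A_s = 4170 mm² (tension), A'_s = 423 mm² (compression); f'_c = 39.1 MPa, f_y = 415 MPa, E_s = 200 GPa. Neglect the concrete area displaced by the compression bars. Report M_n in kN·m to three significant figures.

M_n ≈ 962 kN·m

Assume both tension and compression steel yield.
Net tension couple steel: A_s − A'_s = 3747 mm².
a = (A_s − A'_s) f_y / (0.85 f'_c b) = 1555005/(0.85 × 39.1 × 285) = 164.17 mm.
c = a/β₁ = 164.17/0.771 = 212.93 mm; ε'_s = 0.003(c − d')/c = 0.0023 ≥ f_y/E_s = 0.0021, so compression steel does yield.
M_n = (A_s − A'_s) f_y (d − a/2) + A'_s f_y (d − d') = [1555005 × (635 − 82.085) + 175545 × (635 − 51)] × 10⁻⁶ = 859.79 + 102.52 = 962.31 kN·m.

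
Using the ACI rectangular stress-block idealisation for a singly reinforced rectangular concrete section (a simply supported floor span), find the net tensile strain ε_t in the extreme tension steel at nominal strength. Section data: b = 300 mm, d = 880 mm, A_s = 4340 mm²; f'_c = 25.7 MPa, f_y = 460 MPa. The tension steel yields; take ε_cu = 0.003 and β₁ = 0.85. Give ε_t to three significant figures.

a = A_s f_y/(0.85 f'_c b) = 304.63 mm.
β₁ = 0.85, so c = a/β₁ = 304.63/0.85 = 358.39 mm.
From the linear strain diagram with ε_cu = 0.003: ε_t = 0.003 (d − c)/c = 0.003 × (880 − 358.39)/358.39 = 0.00437.
ε_t is between 0.004 and 0.005 — transition zone.

ε_t ≈ 0.00437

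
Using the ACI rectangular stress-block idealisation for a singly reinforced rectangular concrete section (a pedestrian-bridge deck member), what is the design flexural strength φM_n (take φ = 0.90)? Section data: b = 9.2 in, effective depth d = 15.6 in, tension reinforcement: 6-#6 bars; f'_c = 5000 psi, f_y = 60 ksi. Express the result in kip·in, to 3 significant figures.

A_s = 6 × 0.44 = 2.64 in².
T = A_s f_y = 2.64 × 60 = 158.4 kips.
a = T/(0.85 f'_c b) = 158.4/(0.85 × 5 × 9.2) = 4.051 in.
M_n = T(d − a/2) = 158.4 × (15.6 − 2.0255) = 2150.2 kip·in.
φM_n = 0.90 × 2150.2 = 1935.2 kip·in.

φM_n ≈ 1940 kip·in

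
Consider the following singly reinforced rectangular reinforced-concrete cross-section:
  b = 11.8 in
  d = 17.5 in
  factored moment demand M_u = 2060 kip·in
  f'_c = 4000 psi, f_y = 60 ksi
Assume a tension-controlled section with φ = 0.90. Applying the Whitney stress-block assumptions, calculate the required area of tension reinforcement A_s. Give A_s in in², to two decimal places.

M_n = M_u/φ = 2060/0.90 = 2288.89 kip·in.
From M_n = 0.85 f'_c a b (d − a/2):
a = d − √(d² − 2M_n/(0.85 f'_c b)) = 17.5 − √(17.5² − 2 × 2288.89/(0.85 × 4 × 11.8)) = 3.638 in.
A_s = 0.85 f'_c a b / f_y = 0.85 × 4 × 3.638 × 11.8 / 60 = 2.433 in².

A_s ≈ 2.43 in²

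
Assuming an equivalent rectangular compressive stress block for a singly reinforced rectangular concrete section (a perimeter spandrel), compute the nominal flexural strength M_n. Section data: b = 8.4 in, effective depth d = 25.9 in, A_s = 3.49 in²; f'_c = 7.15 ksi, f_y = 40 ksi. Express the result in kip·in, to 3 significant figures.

M_n ≈ 3420 kip·in

T = A_s f_y = 3.49 × 40 = 139.6 kips.
a = T/(0.85 f'_c b) = 139.6/(0.85 × 7.15 × 8.4) = 2.735 in.
M_n = T(d − a/2) = 139.6 × (25.9 − 1.3675) = 3424.7 kip·in.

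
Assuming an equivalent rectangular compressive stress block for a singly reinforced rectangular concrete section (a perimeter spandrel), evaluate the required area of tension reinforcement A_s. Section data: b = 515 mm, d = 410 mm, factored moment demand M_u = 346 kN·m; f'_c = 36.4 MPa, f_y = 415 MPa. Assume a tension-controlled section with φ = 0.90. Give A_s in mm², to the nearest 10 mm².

A_s ≈ 2450 mm²

M_n = M_u/φ = 346/0.90 = 384.444 kN·m.
With M_n = 0.85 f'_c a b (d − a/2), solve the quadratic for a:
a = d − √(d² − 2M_n/(0.85 f'_c b)) = 410 − √(410² − 2 × 384.444×10⁶/(0.85 × 36.4 × 515)) = 63.81 mm.
A_s = 0.85 f'_c a b / f_y = 0.85 × 36.4 × 63.81 × 515 / 415 = 2450.0 mm².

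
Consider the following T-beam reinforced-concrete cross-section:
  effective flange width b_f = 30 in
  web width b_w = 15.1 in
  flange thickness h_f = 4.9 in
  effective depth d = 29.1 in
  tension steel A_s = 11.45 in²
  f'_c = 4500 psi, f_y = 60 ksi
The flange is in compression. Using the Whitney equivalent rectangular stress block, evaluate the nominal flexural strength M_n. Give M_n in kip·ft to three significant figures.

Tension: T = A_s f_y = 11.45 × 60 = 687 kips.
Try a within the flange: a = T/(0.85 f'_c b_f) = 687/(0.85 × 4.5 × 30) = 5.987 in.
a = 5.987 > h_f = 4.9 in: the block extends into the web. Split into flange-overhang and web parts.
C_f = 0.85 f'_c (b_f − b_w) h_f = 0.85 × 4.5 × (30 − 15.1) × 4.9 = 279.3 kips.
Remaining web compression depth: a_w = (T − C_f)/(0.85 f'_c b_w) = (687 − 279.3)/(0.85 × 4.5 × 15.1) = 7.059 in.
M_n = C_f(d − h_f/2) + (T − C_f)(d − a_w/2) = 279.3 × (29.1 − 2.45) + 407.7 × (29.1 − 3.5295) = 7443.3 + 10425.1 = 17868.4 kip·in.
M_n = 17868.4/12 = 1489.03 kip·ft.

M_n ≈ 1490 kip·ft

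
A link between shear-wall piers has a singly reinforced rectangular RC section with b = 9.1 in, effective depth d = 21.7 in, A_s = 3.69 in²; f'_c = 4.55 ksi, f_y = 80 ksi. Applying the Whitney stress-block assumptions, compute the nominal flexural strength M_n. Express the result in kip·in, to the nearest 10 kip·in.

M_n ≈ 5170 kip·in

T = A_s f_y = 3.69 × 80 = 295.2 kips.
a = T/(0.85 f'_c b) = 295.2/(0.85 × 4.55 × 9.1) = 8.388 in.
M_n = T(d − a/2) = 295.2 × (21.7 − 4.194) = 5167.8 kip·in.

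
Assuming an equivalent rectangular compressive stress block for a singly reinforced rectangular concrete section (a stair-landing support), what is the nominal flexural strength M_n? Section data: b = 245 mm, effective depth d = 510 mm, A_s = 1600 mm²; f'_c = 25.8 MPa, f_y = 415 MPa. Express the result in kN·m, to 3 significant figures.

T = A_s f_y = 1600 × 415 = 664000 N = 664 kN.
From C = T: a = T/(0.85 f'_c b) = 664000/(0.85 × 25.8 × 245) = 123.58 mm.
M_n = T(d − a/2) = 664 kN × (510 − 61.79) mm = 297.61 kN·m.

M_n ≈ 298 kN·m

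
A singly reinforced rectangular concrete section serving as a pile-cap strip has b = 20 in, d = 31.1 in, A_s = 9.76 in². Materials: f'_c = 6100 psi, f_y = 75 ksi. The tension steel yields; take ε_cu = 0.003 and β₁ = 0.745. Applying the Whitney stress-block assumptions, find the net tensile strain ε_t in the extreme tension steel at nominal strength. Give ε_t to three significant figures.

ε_t ≈ 0.00685

a = A_s f_y/(0.85 f'_c b) = 7.059 in.
β₁ = 0.745, so c = a/β₁ = 7.059/0.745 = 9.475 in.
From the linear strain diagram with ε_cu = 0.003: ε_t = 0.003 (d − c)/c = 0.003 × (31.1 − 9.475)/9.475 = 0.00685.
Since ε_t ≥ 0.005, the section is tension-controlled.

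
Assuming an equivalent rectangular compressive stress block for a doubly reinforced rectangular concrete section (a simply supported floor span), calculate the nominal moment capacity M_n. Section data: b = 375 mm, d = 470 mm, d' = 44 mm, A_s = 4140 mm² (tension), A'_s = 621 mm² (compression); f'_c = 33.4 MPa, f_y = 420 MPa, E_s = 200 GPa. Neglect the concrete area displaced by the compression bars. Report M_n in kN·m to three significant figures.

Assume both tension and compression steel yield.
Net tension couple steel: A_s − A'_s = 3519 mm².
a = (A_s − A'_s) f_y / (0.85 f'_c b) = 1477980/(0.85 × 33.4 × 375) = 138.83 mm.
c = a/β₁ = 138.83/0.811 = 171.18 mm; ε'_s = 0.003(c − d')/c = 0.0022 ≥ f_y/E_s = 0.0021, so compression steel does yield.
M_n = (A_s − A'_s) f_y (d − a/2) + A'_s f_y (d − d') = [1477980 × (470 − 69.415) + 260820 × (470 − 44)] × 10⁻⁶ = 592.06 + 111.11 = 703.17 kN·m.

M_n ≈ 703 kN·m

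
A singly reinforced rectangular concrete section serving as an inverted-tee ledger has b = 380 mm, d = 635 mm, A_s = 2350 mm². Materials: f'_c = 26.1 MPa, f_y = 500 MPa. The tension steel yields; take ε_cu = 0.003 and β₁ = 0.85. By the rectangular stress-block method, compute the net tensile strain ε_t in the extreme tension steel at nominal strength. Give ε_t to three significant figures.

ε_t ≈ 0.00862

a = A_s f_y/(0.85 f'_c b) = 139.38 mm.
β₁ = 0.85, so c = a/β₁ = 139.38/0.85 = 163.98 mm.
From the linear strain diagram with ε_cu = 0.003: ε_t = 0.003 (d − c)/c = 0.003 × (635 − 163.98)/163.98 = 0.00862.
Since ε_t ≥ 0.005, the section is tension-controlled.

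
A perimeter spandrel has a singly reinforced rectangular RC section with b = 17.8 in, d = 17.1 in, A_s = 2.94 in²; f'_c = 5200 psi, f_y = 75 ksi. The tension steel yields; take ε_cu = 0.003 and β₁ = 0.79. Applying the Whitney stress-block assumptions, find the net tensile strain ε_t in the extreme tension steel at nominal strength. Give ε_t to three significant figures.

ε_t ≈ 0.0115

a = A_s f_y/(0.85 f'_c b) = 2.803 in.
β₁ = 0.79, so c = a/β₁ = 2.803/0.79 = 3.548 in.
From the linear strain diagram with ε_cu = 0.003: ε_t = 0.003 (d − c)/c = 0.003 × (17.1 − 3.548)/3.548 = 0.0115.
Since ε_t ≥ 0.005, the section is tension-controlled.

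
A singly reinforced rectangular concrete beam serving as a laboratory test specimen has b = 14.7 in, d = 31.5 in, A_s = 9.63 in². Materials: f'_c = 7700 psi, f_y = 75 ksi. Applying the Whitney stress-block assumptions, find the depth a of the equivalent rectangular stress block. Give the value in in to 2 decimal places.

a ≈ 7.51 in

T = A_s f_y = 9.63 × 75 = 722.25 kips.
a = T/(0.85 f'_c b) = 722.25/(0.85 × 7.7 × 14.7) = 7.51 in.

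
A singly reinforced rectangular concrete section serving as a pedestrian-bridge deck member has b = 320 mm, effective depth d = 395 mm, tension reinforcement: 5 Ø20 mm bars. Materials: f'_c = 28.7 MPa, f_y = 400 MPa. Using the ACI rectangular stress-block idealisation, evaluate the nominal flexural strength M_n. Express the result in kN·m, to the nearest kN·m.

M_n ≈ 223 kN·m

A_s = 5 × 314 = 1570 mm².
T = A_s f_y = 1570 × 400 = 628000 N = 628 kN.
From C = T: a = T/(0.85 f'_c b) = 628000/(0.85 × 28.7 × 320) = 80.45 mm.
M_n = T(d − a/2) = 628 kN × (395 − 40.225) mm = 222.80 kN·m.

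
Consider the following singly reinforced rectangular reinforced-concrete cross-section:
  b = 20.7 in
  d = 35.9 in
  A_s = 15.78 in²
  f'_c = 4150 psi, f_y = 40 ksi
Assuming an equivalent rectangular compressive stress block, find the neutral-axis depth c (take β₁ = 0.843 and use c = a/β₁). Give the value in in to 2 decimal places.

T = A_s f_y = 15.78 × 40 = 631.2 kips.
a = T/(0.85 f'_c b) = 631.2/(0.85 × 4.15 × 20.7) = 8.6443 in.
With β₁ = 0.843, c = a/β₁ = 8.6443/0.843 = 10.25 in.

c ≈ 10.25 in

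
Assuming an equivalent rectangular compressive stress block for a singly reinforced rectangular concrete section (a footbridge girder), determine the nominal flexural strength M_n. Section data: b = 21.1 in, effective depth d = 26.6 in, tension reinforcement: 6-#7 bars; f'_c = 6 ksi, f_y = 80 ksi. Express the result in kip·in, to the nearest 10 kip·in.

A_s = 6 × 0.6 = 3.6 in².
T = A_s f_y = 3.6 × 80 = 288 kips.
a = T/(0.85 f'_c b) = 288/(0.85 × 6 × 21.1) = 2.676 in.
M_n = T(d − a/2) = 288 × (26.6 − 1.338) = 7275.5 kip·in.

M_n ≈ 7280 kip·in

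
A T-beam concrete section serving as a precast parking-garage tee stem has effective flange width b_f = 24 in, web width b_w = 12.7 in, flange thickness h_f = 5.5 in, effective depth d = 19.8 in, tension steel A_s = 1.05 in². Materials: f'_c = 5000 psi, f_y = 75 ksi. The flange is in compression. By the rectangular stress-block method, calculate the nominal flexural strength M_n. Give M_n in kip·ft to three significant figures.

M_n ≈ 127 kip·ft

Tension: T = A_s f_y = 1.05 × 75 = 78.75 kips.
Try a within the flange: a = T/(0.85 f'_c b_f) = 78.75/(0.85 × 5 × 24) = 0.772 in.
Since a = 0.772 ≤ h_f = 5.5 in, the stress block lies entirely in the flange; analyse as a rectangular beam of width b_f.
M_n = T(d − a/2) = 78.75 × (19.8 − 0.386) = 1528.9 kip·in.
M_n = 1528.9/12 = 127.41 kip·ft.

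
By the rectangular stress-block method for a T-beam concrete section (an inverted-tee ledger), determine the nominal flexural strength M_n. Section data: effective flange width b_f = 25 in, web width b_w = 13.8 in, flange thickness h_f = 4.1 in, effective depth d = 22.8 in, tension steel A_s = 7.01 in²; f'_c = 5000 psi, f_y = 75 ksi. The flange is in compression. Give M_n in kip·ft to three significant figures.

Tension: T = A_s f_y = 7.01 × 75 = 525.75 kips.
Try a within the flange: a = T/(0.85 f'_c b_f) = 525.75/(0.85 × 5 × 25) = 4.948 in.
a = 4.948 > h_f = 4.1 in: the block extends into the web. Split into flange-overhang and web parts.
C_f = 0.85 f'_c (b_f − b_w) h_f = 0.85 × 5 × (25 − 13.8) × 4.1 = 195.2 kips.
Remaining web compression depth: a_w = (T − C_f)/(0.85 f'_c b_w) = (525.75 − 195.2)/(0.85 × 5 × 13.8) = 5.636 in.
M_n = C_f(d − h_f/2) + (T − C_f)(d − a_w/2) = 195.2 × (22.8 − 2.05) + 330.55 × (22.8 − 2.818) = 4050.4 + 6605.1 = 10655.5 kip·in.
M_n = 10655.5/12 = 887.96 kip·ft.

M_n ≈ 888 kip·ft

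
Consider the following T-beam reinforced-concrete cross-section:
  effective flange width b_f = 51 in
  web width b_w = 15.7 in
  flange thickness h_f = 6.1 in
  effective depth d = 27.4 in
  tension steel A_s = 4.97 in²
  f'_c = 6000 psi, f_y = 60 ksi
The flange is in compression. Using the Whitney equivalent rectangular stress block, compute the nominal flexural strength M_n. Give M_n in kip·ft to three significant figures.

Tension: T = A_s f_y = 4.97 × 60 = 298.2 kips.
Try a within the flange: a = T/(0.85 f'_c b_f) = 298.2/(0.85 × 6 × 51) = 1.146 in.
Since a = 1.146 ≤ h_f = 6.1 in, the stress block lies entirely in the flange; analyse as a rectangular beam of width b_f.
M_n = T(d − a/2) = 298.2 × (27.4 − 0.573) = 7999.8 kip·in.
M_n = 7999.8/12 = 666.65 kip·ft.

M_n ≈ 667 kip·ft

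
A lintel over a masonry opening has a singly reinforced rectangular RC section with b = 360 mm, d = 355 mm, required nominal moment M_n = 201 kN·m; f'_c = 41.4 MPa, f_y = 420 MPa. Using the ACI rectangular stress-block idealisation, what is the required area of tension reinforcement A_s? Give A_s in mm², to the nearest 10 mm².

With M_n = 0.85 f'_c a b (d − a/2), solve the quadratic for a:
a = d − √(d² − 2M_n/(0.85 f'_c b)) = 355 − √(355² − 2 × 201×10⁶/(0.85 × 41.4 × 360)) = 47.93 mm.
A_s = 0.85 f'_c a b / f_y = 0.85 × 41.4 × 47.93 × 360 / 420 = 1445.7 mm².

A_s ≈ 1450 mm²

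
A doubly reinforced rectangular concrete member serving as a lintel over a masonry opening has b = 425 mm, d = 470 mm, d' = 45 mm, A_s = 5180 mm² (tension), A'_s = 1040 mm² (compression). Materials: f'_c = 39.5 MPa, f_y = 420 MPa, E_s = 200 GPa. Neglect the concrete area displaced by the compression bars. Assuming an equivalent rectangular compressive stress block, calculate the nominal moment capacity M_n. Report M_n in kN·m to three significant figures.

Assume both tension and compression steel yield.
Net tension couple steel: A_s − A'_s = 4140 mm².
a = (A_s − A'_s) f_y / (0.85 f'_c b) = 1738800/(0.85 × 39.5 × 425) = 121.86 mm.
c = a/β₁ = 121.86/0.768 = 158.67 mm; ε'_s = 0.003(c − d')/c = 0.0021 ≥ f_y/E_s = 0.0021, so compression steel does yield.
M_n = (A_s − A'_s) f_y (d − a/2) + A'_s f_y (d − d') = [1738800 × (470 − 60.93) + 436800 × (470 − 45)] × 10⁻⁶ = 711.29 + 185.64 = 896.93 kN·m.

M_n ≈ 897 kN·m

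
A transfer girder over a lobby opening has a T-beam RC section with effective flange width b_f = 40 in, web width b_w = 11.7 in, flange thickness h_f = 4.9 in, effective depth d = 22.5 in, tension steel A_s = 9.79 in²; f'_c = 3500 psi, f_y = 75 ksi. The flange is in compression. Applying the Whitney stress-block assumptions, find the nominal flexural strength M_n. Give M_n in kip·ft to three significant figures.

M_n ≈ 1170 kip·ft

Tension: T = A_s f_y = 9.79 × 75 = 734.25 kips.
Try a within the flange: a = T/(0.85 f'_c b_f) = 734.25/(0.85 × 3.5 × 40) = 6.170 in.
a = 6.170 > h_f = 4.9 in: the block extends into the web. Split into flange-overhang and web parts.
C_f = 0.85 f'_c (b_f − b_w) h_f = 0.85 × 3.5 × (40 − 11.7) × 4.9 = 412.5 kips.
Remaining web compression depth: a_w = (T − C_f)/(0.85 f'_c b_w) = (734.25 − 412.5)/(0.85 × 3.5 × 11.7) = 9.244 in.
M_n = C_f(d − h_f/2) + (T − C_f)(d − a_w/2) = 412.5 × (22.5 − 2.45) + 321.75 × (22.5 − 4.622) = 8270.6 + 5752.2 = 14022.8 kip·in.
M_n = 14022.8/12 = 1168.57 kip·ft.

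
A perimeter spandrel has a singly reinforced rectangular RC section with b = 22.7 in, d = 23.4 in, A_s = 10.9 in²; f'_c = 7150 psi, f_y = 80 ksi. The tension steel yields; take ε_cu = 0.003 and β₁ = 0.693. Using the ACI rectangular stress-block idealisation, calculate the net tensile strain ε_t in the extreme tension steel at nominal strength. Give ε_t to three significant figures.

ε_t ≈ 0.00470

a = A_s f_y/(0.85 f'_c b) = 6.321 in.
β₁ = 0.693, so c = a/β₁ = 6.321/0.693 = 9.121 in.
From the linear strain diagram with ε_cu = 0.003: ε_t = 0.003 (d − c)/c = 0.003 × (23.4 − 9.121)/9.121 = 0.00470.
ε_t is between 0.004 and 0.005 — transition zone.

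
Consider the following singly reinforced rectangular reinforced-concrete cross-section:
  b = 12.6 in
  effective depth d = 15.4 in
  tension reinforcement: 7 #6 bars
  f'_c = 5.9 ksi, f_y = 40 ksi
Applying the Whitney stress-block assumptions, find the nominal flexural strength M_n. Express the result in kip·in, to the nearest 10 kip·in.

M_n ≈ 1780 kip·in

A_s = 7 × 0.44 = 3.08 in².
T = A_s f_y = 3.08 × 40 = 123.2 kips.
a = T/(0.85 f'_c b) = 123.2/(0.85 × 5.9 × 12.6) = 1.950 in.
M_n = T(d − a/2) = 123.2 × (15.4 − 0.975) = 1777.2 kip·in.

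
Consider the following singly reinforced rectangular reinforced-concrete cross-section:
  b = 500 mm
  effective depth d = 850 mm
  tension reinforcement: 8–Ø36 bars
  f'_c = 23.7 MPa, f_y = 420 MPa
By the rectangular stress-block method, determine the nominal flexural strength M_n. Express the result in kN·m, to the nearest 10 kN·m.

M_n ≈ 2330 kN·m

A_s = 8 × 1018 = 8144 mm².
T = A_s f_y = 8144 × 420 = 3420480 N = 3420.48 kN.
From C = T: a = T/(0.85 f'_c b) = 3420480/(0.85 × 23.7 × 500) = 339.59 mm.
M_n = T(d − a/2) = 3420.48 kN × (850 − 169.795) mm = 2326.63 kN·m.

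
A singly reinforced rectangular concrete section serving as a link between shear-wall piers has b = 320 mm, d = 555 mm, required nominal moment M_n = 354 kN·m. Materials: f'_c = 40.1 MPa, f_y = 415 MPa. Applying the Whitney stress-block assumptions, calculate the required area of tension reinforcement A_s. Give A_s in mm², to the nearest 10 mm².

With M_n = 0.85 f'_c a b (d − a/2), solve the quadratic for a:
a = d − √(d² − 2M_n/(0.85 f'_c b)) = 555 − √(555² − 2 × 354×10⁶/(0.85 × 40.1 × 320)) = 61.93 mm.
A_s = 0.85 f'_c a b / f_y = 0.85 × 40.1 × 61.93 × 320 / 415 = 1627.7 mm².

A_s ≈ 1630 mm²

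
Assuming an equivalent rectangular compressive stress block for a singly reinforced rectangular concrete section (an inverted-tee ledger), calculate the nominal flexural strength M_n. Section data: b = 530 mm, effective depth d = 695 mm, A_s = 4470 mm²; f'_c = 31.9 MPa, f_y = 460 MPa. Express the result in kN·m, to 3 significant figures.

T = A_s f_y = 4470 × 460 = 2056200 N = 2056.2 kN.
From C = T: a = T/(0.85 f'_c b) = 2056200/(0.85 × 31.9 × 530) = 143.08 mm.
M_n = T(d − a/2) = 2056.2 kN × (695 − 71.54) mm = 1281.96 kN·m.

M_n ≈ 1280 kN·m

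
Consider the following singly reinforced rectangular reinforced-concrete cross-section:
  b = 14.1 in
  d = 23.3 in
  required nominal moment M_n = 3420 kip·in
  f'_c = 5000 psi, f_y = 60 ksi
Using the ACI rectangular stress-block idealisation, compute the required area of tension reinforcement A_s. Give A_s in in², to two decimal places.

A_s ≈ 2.59 in²

From M_n = 0.85 f'_c a b (d − a/2):
a = d − √(d² − 2M_n/(0.85 f'_c b)) = 23.3 − √(23.3² − 2 × 3420/(0.85 × 5 × 14.1)) = 2.594 in.
A_s = 0.85 f'_c a b / f_y = 0.85 × 5 × 2.594 × 14.1 / 60 = 2.591 in².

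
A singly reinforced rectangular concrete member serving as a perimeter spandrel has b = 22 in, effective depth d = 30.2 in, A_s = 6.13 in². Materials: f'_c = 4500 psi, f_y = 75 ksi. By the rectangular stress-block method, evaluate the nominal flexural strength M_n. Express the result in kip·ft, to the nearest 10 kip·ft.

M_n ≈ 1050 kip·ft

T = A_s f_y = 6.13 × 75 = 459.75 kips.
a = T/(0.85 f'_c b) = 459.75/(0.85 × 4.5 × 22) = 5.463 in.
M_n = T(d − a/2) = 459.75 × (30.2 − 2.7315) = 12628.6 kip·in = 12628.6/12 = 1052.38 kip·ft.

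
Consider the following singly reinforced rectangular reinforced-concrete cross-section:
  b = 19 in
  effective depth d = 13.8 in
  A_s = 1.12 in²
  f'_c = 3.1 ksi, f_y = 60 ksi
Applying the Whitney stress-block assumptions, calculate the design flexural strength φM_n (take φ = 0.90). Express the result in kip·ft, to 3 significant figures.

T = A_s f_y = 1.12 × 60 = 67.2 kips.
a = T/(0.85 f'_c b) = 67.2/(0.85 × 3.1 × 19) = 1.342 in.
M_n = T(d − a/2) = 67.2 × (13.8 − 0.671) = 882.3 kip·in = 882.3/12 = 73.53 kip·ft.
φM_n = 0.90 × 73.53 = 66.18 kip·ft.

φM_n ≈ 66.2 kip·ft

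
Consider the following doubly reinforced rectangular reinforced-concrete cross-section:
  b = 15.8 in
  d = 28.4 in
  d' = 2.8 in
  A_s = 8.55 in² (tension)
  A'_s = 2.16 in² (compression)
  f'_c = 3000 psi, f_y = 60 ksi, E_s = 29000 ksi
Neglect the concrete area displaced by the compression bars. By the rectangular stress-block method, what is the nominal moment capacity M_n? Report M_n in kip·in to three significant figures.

M_n ≈ 12400 kip·in

Assume both steels yield.
a = (A_s − A'_s) f_y/(0.85 f'_c b) = (8.55 − 2.16) × 60/(0.85 × 3 × 15.8) = 9.516 in.
c = a/β₁ = 9.516/0.85 = 11.195 in; ε'_s = 0.003(c − d')/c = 0.0022 ≥ ε_y = 0.0021, so the compression steel yields.
M_n = (A_s − A'_s) f_y (d − a/2) + A'_s f_y (d − d') = 383.4 × (28.4 − 4.758) + 129.6 × (28.4 − 2.8) = 9064.3 + 3317.8 = 12382.1 kip·in.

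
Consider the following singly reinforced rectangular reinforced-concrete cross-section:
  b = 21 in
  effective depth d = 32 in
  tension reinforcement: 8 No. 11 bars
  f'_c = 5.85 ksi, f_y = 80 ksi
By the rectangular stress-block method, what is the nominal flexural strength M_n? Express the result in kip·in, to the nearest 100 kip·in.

A_s = 8 × 1.56 = 12.48 in².
T = A_s f_y = 12.48 × 80 = 998.4 kips.
a = T/(0.85 f'_c b) = 998.4/(0.85 × 5.85 × 21) = 9.561 in.
M_n = T(d − a/2) = 998.4 × (32 − 4.7805) = 27175.9 kip·in.

M_n ≈ 27200 kip·in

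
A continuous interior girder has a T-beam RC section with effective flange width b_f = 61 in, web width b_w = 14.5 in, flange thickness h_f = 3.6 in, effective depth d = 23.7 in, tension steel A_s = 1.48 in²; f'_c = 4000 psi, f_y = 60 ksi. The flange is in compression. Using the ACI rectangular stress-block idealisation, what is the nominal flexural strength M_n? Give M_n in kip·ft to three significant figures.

Tension: T = A_s f_y = 1.48 × 60 = 88.8 kips.
Try a within the flange: a = T/(0.85 f'_c b_f) = 88.8/(0.85 × 4 × 61) = 0.428 in.
Since a = 0.428 ≤ h_f = 3.6 in, the stress block lies entirely in the flange; analyse as a rectangular beam of width b_f.
M_n = T(d − a/2) = 88.8 × (23.7 − 0.214) = 2085.6 kip·in.
M_n = 2085.6/12 = 173.80 kip·ft.

M_n ≈ 174 kip·ft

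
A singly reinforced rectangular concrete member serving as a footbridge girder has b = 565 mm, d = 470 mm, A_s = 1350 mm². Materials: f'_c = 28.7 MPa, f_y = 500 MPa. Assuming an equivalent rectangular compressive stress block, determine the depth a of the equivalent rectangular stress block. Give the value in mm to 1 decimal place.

a ≈ 49.0 mm

T = A_s f_y = 1350 × 500 = 675000 N = 675 kN.
Setting C = 0.85 f'_c a b equal to T: a = 675000/(0.85 × 28.7 × 565) = 49.0 mm.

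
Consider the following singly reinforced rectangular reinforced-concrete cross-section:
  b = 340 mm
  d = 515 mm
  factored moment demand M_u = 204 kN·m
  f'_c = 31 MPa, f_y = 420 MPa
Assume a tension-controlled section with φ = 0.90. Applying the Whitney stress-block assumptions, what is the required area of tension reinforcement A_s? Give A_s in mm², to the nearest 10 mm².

A_s ≈ 1100 mm²

M_n = M_u/φ = 204/0.90 = 226.667 kN·m.
With M_n = 0.85 f'_c a b (d − a/2), solve the quadratic for a:
a = d − √(d² − 2M_n/(0.85 f'_c b)) = 515 − √(515² − 2 × 226.667×10⁶/(0.85 × 31 × 340)) = 51.72 mm.
A_s = 0.85 f'_c a b / f_y = 0.85 × 31 × 51.72 × 340 / 420 = 1103.2 mm².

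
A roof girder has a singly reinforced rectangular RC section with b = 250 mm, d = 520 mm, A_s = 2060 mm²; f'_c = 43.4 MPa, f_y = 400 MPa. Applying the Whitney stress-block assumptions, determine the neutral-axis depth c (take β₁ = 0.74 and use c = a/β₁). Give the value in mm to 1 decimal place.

T = A_s f_y = 2060 × 400 = 824000 N = 824 kN.
Setting C = 0.85 f'_c a b equal to T: a = 824000/(0.85 × 43.4 × 250) = 89.347 mm.
With β₁ = 0.74, c = a/β₁ = 89.347/0.74 = 120.7 mm.

c ≈ 120.7 mm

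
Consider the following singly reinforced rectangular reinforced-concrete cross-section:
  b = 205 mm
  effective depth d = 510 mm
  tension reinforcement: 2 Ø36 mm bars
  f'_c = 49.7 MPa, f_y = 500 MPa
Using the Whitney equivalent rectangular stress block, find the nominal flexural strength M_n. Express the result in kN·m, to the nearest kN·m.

M_n ≈ 459 kN·m

A_s = 2 × 1018 = 2036 mm².
T = A_s f_y = 2036 × 500 = 1018000 N = 1018 kN.
From C = T: a = T/(0.85 f'_c b) = 1018000/(0.85 × 49.7 × 205) = 117.55 mm.
M_n = T(d − a/2) = 1018 kN × (510 − 58.775) mm = 459.35 kN·m.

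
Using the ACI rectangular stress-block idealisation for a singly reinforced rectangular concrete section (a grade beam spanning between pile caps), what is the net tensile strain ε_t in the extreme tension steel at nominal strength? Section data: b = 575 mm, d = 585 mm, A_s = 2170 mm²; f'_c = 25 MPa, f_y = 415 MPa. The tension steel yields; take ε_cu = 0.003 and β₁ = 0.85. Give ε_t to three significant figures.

ε_t ≈ 0.0172

a = A_s f_y/(0.85 f'_c b) = 73.70 mm.
β₁ = 0.85, so c = a/β₁ = 73.70/0.85 = 86.71 mm.
From the linear strain diagram with ε_cu = 0.003: ε_t = 0.003 (d − c)/c = 0.003 × (585 − 86.71)/86.71 = 0.0172.
Since ε_t ≥ 0.005, the section is tension-controlled.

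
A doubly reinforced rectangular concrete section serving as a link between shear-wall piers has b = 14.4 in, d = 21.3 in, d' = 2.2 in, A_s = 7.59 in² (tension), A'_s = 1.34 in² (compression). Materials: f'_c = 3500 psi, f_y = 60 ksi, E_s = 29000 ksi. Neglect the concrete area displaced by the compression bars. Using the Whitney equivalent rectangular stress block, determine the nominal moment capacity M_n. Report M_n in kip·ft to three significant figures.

M_n ≈ 657 kip·ft

Assume both steels yield.
a = (A_s − A'_s) f_y/(0.85 f'_c b) = (7.59 − 1.34) × 60/(0.85 × 3.5 × 14.4) = 8.754 in.
c = a/β₁ = 8.754/0.85 = 10.299 in; ε'_s = 0.003(c − d')/c = 0.0024 ≥ ε_y = 0.0021, so the compression steel yields.
M_n = (A_s − A'_s) f_y (d − a/2) + A'_s f_y (d − d') = 375 × (21.3 − 4.377) + 80.4 × (21.3 − 2.2) = 6346.1 + 1535.6 = 7881.7 kip·in = 7881.7/12 = 656.81 kip·ft.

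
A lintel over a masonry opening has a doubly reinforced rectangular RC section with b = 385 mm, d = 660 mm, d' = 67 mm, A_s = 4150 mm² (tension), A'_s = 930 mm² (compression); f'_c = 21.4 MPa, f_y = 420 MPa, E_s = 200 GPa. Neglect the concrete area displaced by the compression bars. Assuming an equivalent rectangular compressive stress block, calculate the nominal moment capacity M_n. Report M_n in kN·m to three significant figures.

M_n ≈ 994 kN·m

Assume both tension and compression steel yield.
Net tension couple steel: A_s − A'_s = 3220 mm².
a = (A_s − A'_s) f_y / (0.85 f'_c b) = 1352400/(0.85 × 21.4 × 385) = 193.11 mm.
c = a/β₁ = 193.11/0.85 = 227.19 mm; ε'_s = 0.003(c − d')/c = 0.0021 ≥ f_y/E_s = 0.0021, so compression steel does yield.
M_n = (A_s − A'_s) f_y (d − a/2) + A'_s f_y (d − d') = [1352400 × (660 − 96.555) + 390600 × (660 − 67)] × 10⁻⁶ = 762.00 + 231.63 = 993.63 kN·m.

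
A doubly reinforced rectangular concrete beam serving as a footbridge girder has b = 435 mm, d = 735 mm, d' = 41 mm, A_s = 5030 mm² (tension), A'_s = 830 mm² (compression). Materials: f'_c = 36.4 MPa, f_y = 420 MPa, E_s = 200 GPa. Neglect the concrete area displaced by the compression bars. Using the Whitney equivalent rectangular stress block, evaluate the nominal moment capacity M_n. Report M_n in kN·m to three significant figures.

M_n ≈ 1420 kN·m

Assume both tension and compression steel yield.
Net tension couple steel: A_s − A'_s = 4200 mm².
a = (A_s − A'_s) f_y / (0.85 f'_c b) = 1764000/(0.85 × 36.4 × 435) = 131.07 mm.
c = a/β₁ = 131.07/0.79 = 165.91 mm; ε'_s = 0.003(c − d')/c = 0.0023 ≥ f_y/E_s = 0.0021, so compression steel does yield.
M_n = (A_s − A'_s) f_y (d − a/2) + A'_s f_y (d − d') = [1764000 × (735 − 65.535) + 348600 × (735 − 41)] × 10⁻⁶ = 1180.94 + 241.93 = 1422.87 kN·m.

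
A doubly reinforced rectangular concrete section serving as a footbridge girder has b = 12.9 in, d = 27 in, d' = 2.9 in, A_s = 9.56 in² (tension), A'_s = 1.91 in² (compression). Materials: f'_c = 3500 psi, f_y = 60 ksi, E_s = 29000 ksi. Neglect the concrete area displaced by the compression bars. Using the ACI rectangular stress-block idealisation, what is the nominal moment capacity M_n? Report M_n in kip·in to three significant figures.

Assume both steels yield.
a = (A_s − A'_s) f_y/(0.85 f'_c b) = (9.56 − 1.91) × 60/(0.85 × 3.5 × 12.9) = 11.960 in.
c = a/β₁ = 11.960/0.85 = 14.071 in; ε'_s = 0.003(c − d')/c = 0.0024 ≥ ε_y = 0.0021, so the compression steel yields.
M_n = (A_s − A'_s) f_y (d − a/2) + A'_s f_y (d − d') = 459 × (27 − 5.98) + 114.6 × (27 − 2.9) = 9648.2 + 2761.9 = 12410.1 kip·in.

M_n ≈ 12400 kip·in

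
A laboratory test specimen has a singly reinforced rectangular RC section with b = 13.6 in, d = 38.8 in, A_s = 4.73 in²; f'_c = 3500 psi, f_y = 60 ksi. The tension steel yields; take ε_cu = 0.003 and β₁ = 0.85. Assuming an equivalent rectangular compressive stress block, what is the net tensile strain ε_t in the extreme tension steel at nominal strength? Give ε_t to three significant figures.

a = A_s f_y/(0.85 f'_c b) = 7.014 in.
β₁ = 0.85, so c = a/β₁ = 7.014/0.85 = 8.252 in.
From the linear strain diagram with ε_cu = 0.003: ε_t = 0.003 (d − c)/c = 0.003 × (38.8 − 8.252)/8.252 = 0.0111.
Since ε_t ≥ 0.005, the section is tension-controlled.

ε_t ≈ 0.0111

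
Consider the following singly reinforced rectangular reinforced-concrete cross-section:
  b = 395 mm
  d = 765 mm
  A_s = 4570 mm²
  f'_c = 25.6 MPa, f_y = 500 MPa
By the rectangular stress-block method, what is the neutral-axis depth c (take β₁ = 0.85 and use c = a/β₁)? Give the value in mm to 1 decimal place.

c ≈ 312.8 mm

T = A_s f_y = 4570 × 500 = 2285000 N = 2285 kN.
Setting C = 0.85 f'_c a b equal to T: a = 2285000/(0.85 × 25.6 × 395) = 265.846 mm.
With β₁ = 0.85, c = a/β₁ = 265.846/0.85 = 312.8 mm.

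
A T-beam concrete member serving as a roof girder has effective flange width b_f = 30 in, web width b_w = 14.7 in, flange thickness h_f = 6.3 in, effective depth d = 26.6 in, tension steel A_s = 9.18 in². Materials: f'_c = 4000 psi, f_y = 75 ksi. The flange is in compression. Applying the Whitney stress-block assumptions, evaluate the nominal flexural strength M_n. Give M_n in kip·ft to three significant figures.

Tension: T = A_s f_y = 9.18 × 75 = 688.5 kips.
Try a within the flange: a = T/(0.85 f'_c b_f) = 688.5/(0.85 × 4 × 30) = 6.750 in.
a = 6.750 > h_f = 6.3 in: the block extends into the web. Split into flange-overhang and web parts.
C_f = 0.85 f'_c (b_f − b_w) h_f = 0.85 × 4 × (30 − 14.7) × 6.3 = 327.7 kips.
Remaining web compression depth: a_w = (T − C_f)/(0.85 f'_c b_w) = (688.5 − 327.7)/(0.85 × 4 × 14.7) = 7.219 in.
M_n = C_f(d − h_f/2) + (T − C_f)(d − a_w/2) = 327.7 × (26.6 − 3.15) + 360.8 × (26.6 − 3.6095) = 7684.6 + 8295.0 = 15979.6 kip·in.
M_n = 15979.6/12 = 1331.63 kip·ft.

M_n ≈ 1330 kip·ft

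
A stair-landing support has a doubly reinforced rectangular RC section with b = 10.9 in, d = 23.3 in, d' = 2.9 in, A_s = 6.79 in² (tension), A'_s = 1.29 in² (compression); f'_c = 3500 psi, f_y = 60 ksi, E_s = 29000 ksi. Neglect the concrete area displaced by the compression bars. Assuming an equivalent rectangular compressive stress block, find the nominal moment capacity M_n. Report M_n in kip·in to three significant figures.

M_n ≈ 7590 kip·in

Assume both steels yield.
a = (A_s − A'_s) f_y/(0.85 f'_c b) = (6.79 − 1.29) × 60/(0.85 × 3.5 × 10.9) = 10.177 in.
c = a/β₁ = 10.177/0.85 = 11.973 in; ε'_s = 0.003(c − d')/c = 0.0023 ≥ ε_y = 0.0021, so the compression steel yields.
M_n = (A_s − A'_s) f_y (d − a/2) + A'_s f_y (d − d') = 330 × (23.3 − 5.0885) + 77.4 × (23.3 − 2.9) = 6009.8 + 1579.0 = 7588.8 kip·in.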